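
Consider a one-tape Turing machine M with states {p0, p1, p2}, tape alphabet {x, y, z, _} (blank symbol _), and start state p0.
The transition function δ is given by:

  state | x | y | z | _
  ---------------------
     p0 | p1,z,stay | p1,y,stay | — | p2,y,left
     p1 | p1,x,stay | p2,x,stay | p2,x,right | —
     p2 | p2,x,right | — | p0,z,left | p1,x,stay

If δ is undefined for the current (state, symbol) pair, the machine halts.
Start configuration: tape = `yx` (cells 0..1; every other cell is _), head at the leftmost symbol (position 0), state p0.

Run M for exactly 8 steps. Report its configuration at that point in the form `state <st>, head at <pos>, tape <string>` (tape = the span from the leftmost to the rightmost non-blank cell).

state p1, head at 2, tape xxx

state=p0 head=0 tape=[y]x_   (p0,y)→(p1,y,stay)
state=p1 head=0 tape=[y]x_   (p1,y)→(p2,x,stay)
state=p2 head=0 tape=[x]x_   (p2,x)→(p2,x,right)
state=p2 head=1 tape=x[x]_   (p2,x)→(p2,x,right)
state=p2 head=2 tape=xx[_]   (p2,_)→(p1,x,stay)
state=p1 head=2 tape=xx[x]   (p1,x)→(p1,x,stay)
state=p1 head=2 tape=xx[x]   (p1,x)→(p1,x,stay)
state=p1 head=2 tape=xx[x]   (p1,x)→(p1,x,stay)
state=p1 head=2 tape=xx[x]
After 8 steps: state p1, head at 2, tape xxx.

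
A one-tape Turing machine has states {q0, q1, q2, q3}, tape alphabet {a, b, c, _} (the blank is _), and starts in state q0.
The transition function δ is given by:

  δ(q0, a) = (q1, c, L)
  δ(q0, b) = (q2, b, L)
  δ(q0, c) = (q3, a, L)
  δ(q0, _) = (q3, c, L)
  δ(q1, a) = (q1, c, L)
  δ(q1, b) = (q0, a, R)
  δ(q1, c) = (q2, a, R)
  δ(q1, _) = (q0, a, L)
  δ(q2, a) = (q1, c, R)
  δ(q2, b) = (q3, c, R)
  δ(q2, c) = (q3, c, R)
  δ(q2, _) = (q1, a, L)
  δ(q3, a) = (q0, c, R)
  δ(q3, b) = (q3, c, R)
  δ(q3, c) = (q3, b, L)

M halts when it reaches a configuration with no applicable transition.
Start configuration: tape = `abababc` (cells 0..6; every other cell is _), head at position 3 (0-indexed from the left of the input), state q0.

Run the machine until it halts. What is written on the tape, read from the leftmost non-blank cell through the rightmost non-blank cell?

q0 | aba[b]abc_   read b → write b, move L, go to q2
q2 | ab[a]babc_   read a → write c, move R, go to q1
q1 | abc[b]abc_   read b → write a, move R, go to q0
q0 | abca[a]bc_   read a → write c, move L, go to q1
q1 | abc[a]cbc_   read a → write c, move L, go to q1
q1 | ab[c]ccbc_   read c → write a, move R, go to q2
q2 | aba[c]cbc_   read c → write c, move R, go to q3
q3 | abac[c]bc_   read c → write b, move L, go to q3
q3 | aba[c]bbc_   read c → write b, move L, go to q3
q3 | ab[a]bbbc_   read a → write c, move R, go to q0
q0 | abc[b]bbc_   read b → write b, move L, go to q2
q2 | ab[c]bbbc_   read c → write c, move R, go to q3
q3 | abc[b]bbc_   read b → write c, move R, go to q3
q3 | abcc[b]bc_   read b → write c, move R, go to q3
q3 | abccc[b]c_   read b → write c, move R, go to q3
q3 | abcccc[c]_   read c → write b, move L, go to q3
q3 | abccc[c]b_   read c → write b, move L, go to q3
q3 | abcc[c]bb_   read c → write b, move L, go to q3
q3 | abc[c]bbb_   read c → write b, move L, go to q3
q3 | ab[c]bbbb_   read c → write b, move L, go to q3
q3 | a[b]bbbbb_   read b → write c, move R, go to q3
q3 | ac[b]bbbb_   read b → write c, move R, go to q3
q3 | acc[b]bbb_   read b → write c, move R, go to q3
q3 | accc[b]bb_   read b → write c, move R, go to q3
q3 | acccc[b]b_   read b → write c, move R, go to q3
q3 | accccc[b]_   read b → write c, move R, go to q3
q3 | acccccc[_]
The non-blank tape span at halt is acccccc.

acccccc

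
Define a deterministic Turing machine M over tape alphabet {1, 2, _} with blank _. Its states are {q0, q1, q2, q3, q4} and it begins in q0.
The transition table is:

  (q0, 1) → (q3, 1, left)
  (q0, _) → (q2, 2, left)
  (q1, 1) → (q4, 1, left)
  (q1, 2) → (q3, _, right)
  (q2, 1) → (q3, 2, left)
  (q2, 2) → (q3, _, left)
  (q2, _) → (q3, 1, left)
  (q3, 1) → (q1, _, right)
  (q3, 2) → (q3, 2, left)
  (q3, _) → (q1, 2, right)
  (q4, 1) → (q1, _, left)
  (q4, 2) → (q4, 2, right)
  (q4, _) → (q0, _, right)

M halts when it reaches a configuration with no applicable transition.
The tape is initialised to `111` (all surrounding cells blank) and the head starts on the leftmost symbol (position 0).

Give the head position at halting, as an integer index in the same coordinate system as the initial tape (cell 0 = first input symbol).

q0 | _[1]11_   read 1 → write 1, move left, go to q3
q3 | [_]111_   read _ → write 2, move right, go to q1
q1 | 2[1]11_   read 1 → write 1, move left, go to q4
q4 | [2]111_   read 2 → write 2, move right, go to q4
q4 | 2[1]11_   read 1 → write _, move left, go to q1
q1 | [2]_11_   read 2 → write _, move right, go to q3
q3 | _[_]11_   read _ → write 2, move right, go to q1
q1 | _2[1]1_   read 1 → write 1, move left, go to q4
q4 | _[2]11_   read 2 → write 2, move right, go to q4
q4 | _2[1]1_   read 1 → write _, move left, go to q1
q1 | _[2]_1_   read 2 → write _, move right, go to q3
q3 | __[_]1_   read _ → write 2, move right, go to q1
q1 | __2[1]_   read 1 → write 1, move left, go to q4
q4 | __[2]1_   read 2 → write 2, move right, go to q4
q4 | __2[1]_   read 1 → write _, move left, go to q1
q1 | __[2]__   read 2 → write _, move right, go to q3
q3 | ___[_]_   read _ → write 2, move right, go to q1
q1 | ___2[_]
At halt the head is at cell 3.

3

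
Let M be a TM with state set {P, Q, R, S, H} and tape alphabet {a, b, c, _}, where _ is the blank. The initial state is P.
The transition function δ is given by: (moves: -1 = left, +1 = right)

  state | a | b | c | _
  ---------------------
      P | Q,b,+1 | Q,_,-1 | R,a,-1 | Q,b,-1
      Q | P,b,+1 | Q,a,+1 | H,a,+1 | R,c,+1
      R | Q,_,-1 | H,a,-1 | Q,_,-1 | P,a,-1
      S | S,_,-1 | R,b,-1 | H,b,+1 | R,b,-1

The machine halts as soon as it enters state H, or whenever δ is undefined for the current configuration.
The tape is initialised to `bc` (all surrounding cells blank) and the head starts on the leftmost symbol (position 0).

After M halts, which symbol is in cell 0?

state=P head=0 tape=____[b]c   (P,b)→(Q,_,-1)
state=Q head=-1 tape=___[_]_c   (Q,_)→(R,c,+1)
state=R head=0 tape=___c[_]c   (R,_)→(P,a,-1)
state=P head=-1 tape=___[c]ac   (P,c)→(R,a,-1)
state=R head=-2 tape=__[_]aac   (R,_)→(P,a,-1)
state=P head=-3 tape=_[_]aaac   (P,_)→(Q,b,-1)
state=Q head=-4 tape=[_]baaac   (Q,_)→(R,c,+1)
state=R head=-3 tape=c[b]aaac   (R,b)→(H,a,-1)
state=H head=-4 tape=[c]aaaac
Cell 0 holds a when M halts.

a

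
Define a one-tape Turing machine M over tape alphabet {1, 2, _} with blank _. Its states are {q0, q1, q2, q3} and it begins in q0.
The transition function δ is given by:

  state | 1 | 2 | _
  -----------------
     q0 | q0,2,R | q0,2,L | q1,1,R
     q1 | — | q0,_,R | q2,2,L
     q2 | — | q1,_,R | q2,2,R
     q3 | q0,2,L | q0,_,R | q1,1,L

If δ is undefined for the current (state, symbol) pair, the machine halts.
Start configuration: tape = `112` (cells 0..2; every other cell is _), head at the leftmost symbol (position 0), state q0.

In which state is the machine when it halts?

state=q0 head=0 tape=_[1]12__   (q0,1)→(q0,2,R)
state=q0 head=1 tape=_2[1]2__   (q0,1)→(q0,2,R)
state=q0 head=2 tape=_22[2]__   (q0,2)→(q0,2,L)
state=q0 head=1 tape=_2[2]2__   (q0,2)→(q0,2,L)
state=q0 head=0 tape=_[2]22__   (q0,2)→(q0,2,L)
state=q0 head=-1 tape=[_]222__   (q0,_)→(q1,1,R)
state=q1 head=0 tape=1[2]22__   (q1,2)→(q0,_,R)
state=q0 head=1 tape=1_[2]2__   (q0,2)→(q0,2,L)
state=q0 head=0 tape=1[_]22__   (q0,_)→(q1,1,R)
state=q1 head=1 tape=11[2]2__   (q1,2)→(q0,_,R)
state=q0 head=2 tape=11_[2]__   (q0,2)→(q0,2,L)
state=q0 head=1 tape=11[_]2__   (q0,_)→(q1,1,R)
state=q1 head=2 tape=111[2]__   (q1,2)→(q0,_,R)
state=q0 head=3 tape=111_[_]_   (q0,_)→(q1,1,R)
state=q1 head=4 tape=111_1[_]   (q1,_)→(q2,2,L)
state=q2 head=3 tape=111_[1]2
No transition is defined for (q2, 1); M halts in state q2.

q2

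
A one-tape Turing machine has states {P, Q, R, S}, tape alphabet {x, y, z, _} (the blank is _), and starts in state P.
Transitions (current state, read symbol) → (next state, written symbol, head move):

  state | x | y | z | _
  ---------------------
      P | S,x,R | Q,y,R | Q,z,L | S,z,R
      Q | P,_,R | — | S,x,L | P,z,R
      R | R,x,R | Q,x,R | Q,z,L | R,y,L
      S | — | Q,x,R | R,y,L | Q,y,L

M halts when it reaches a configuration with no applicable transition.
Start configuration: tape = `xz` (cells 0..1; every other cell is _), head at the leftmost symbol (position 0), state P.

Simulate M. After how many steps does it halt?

19

state=P head=0 tape=[x]z______   (P,x)→(S,x,R)
state=S head=1 tape=x[z]______   (S,z)→(R,y,L)
state=R head=0 tape=[x]y______   (R,x)→(R,x,R)
state=R head=1 tape=x[y]______   (R,y)→(Q,x,R)
state=Q head=2 tape=xx[_]_____   (Q,_)→(P,z,R)
state=P head=3 tape=xxz[_]____   (P,_)→(S,z,R)
state=S head=4 tape=xxzz[_]___   (S,_)→(Q,y,L)
state=Q head=3 tape=xxz[z]y___   (Q,z)→(S,x,L)
state=S head=2 tape=xx[z]xy___   (S,z)→(R,y,L)
state=R head=1 tape=x[x]yxy___   (R,x)→(R,x,R)
state=R head=2 tape=xx[y]xy___   (R,y)→(Q,x,R)
state=Q head=3 tape=xxx[x]y___   (Q,x)→(P,_,R)
state=P head=4 tape=xxx_[y]___   (P,y)→(Q,y,R)
state=Q head=5 tape=xxx_y[_]__   (Q,_)→(P,z,R)
state=P head=6 tape=xxx_yz[_]_   (P,_)→(S,z,R)
state=S head=7 tape=xxx_yzz[_]   (S,_)→(Q,y,L)
state=Q head=6 tape=xxx_yz[z]y   (Q,z)→(S,x,L)
state=S head=5 tape=xxx_y[z]xy   (S,z)→(R,y,L)
state=R head=4 tape=xxx_[y]yxy   (R,y)→(Q,x,R)
state=Q head=5 tape=xxx_x[y]xy
M halts after 19 transitions.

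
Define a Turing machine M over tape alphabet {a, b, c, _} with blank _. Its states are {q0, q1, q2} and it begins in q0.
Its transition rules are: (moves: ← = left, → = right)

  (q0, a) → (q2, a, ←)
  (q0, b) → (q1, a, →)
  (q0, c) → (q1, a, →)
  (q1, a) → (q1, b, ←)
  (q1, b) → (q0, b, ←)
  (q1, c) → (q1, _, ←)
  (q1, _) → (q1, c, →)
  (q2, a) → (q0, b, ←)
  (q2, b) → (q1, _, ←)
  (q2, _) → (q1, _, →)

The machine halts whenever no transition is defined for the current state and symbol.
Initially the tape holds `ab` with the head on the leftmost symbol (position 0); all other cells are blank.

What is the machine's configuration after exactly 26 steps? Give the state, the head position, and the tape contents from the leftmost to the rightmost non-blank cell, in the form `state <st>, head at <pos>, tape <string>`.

state=q0 head=0 tape=____[a]b   (q0,a)→(q2,a,←)
state=q2 head=-1 tape=___[_]ab   (q2,_)→(q1,_,→)
state=q1 head=0 tape=____[a]b   (q1,a)→(q1,b,←)
state=q1 head=-1 tape=___[_]bb   (q1,_)→(q1,c,→)
state=q1 head=0 tape=___c[b]b   (q1,b)→(q0,b,←)
state=q0 head=-1 tape=___[c]bb   (q0,c)→(q1,a,→)
state=q1 head=0 tape=___a[b]b   (q1,b)→(q0,b,←)
state=q0 head=-1 tape=___[a]bb   (q0,a)→(q2,a,←)
state=q2 head=-2 tape=__[_]abb   (q2,_)→(q1,_,→)
state=q1 head=-1 tape=___[a]bb   (q1,a)→(q1,b,←)
state=q1 head=-2 tape=__[_]bbb   (q1,_)→(q1,c,→)
state=q1 head=-1 tape=__c[b]bb   (q1,b)→(q0,b,←)
state=q0 head=-2 tape=__[c]bbb   (q0,c)→(q1,a,→)
state=q1 head=-1 tape=__a[b]bb   (q1,b)→(q0,b,←)
state=q0 head=-2 tape=__[a]bbb   (q0,a)→(q2,a,←)
state=q2 head=-3 tape=_[_]abbb   (q2,_)→(q1,_,→)
state=q1 head=-2 tape=__[a]bbb   (q1,a)→(q1,b,←)
state=q1 head=-3 tape=_[_]bbbb   (q1,_)→(q1,c,→)
state=q1 head=-2 tape=_c[b]bbb   (q1,b)→(q0,b,←)
state=q0 head=-3 tape=_[c]bbbb   (q0,c)→(q1,a,→)
state=q1 head=-2 tape=_a[b]bbb   (q1,b)→(q0,b,←)
state=q0 head=-3 tape=_[a]bbbb   (q0,a)→(q2,a,←)
state=q2 head=-4 tape=[_]abbbb   (q2,_)→(q1,_,→)
state=q1 head=-3 tape=_[a]bbbb   (q1,a)→(q1,b,←)
state=q1 head=-4 tape=[_]bbbbb   (q1,_)→(q1,c,→)
state=q1 head=-3 tape=c[b]bbbb   (q1,b)→(q0,b,←)
state=q0 head=-4 tape=[c]bbbbb
After 26 steps: state q0, head at -4, tape cbbbbb.

state q0, head at -4, tape cbbbbb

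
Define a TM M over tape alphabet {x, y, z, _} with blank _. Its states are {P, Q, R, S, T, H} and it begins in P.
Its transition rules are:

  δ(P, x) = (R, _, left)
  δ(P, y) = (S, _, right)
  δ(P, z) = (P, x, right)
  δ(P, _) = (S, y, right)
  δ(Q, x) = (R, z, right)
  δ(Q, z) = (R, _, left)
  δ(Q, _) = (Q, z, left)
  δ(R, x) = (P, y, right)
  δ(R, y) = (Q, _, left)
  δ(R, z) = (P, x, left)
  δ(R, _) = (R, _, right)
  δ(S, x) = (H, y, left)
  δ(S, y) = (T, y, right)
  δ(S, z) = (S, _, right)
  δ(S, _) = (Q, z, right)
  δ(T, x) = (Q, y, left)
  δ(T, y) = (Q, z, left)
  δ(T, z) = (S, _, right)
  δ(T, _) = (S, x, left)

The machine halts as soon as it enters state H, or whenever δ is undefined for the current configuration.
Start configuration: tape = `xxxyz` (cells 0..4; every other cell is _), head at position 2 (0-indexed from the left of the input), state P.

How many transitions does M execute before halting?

13

state=P head=2 tape=xx[x]yz__   (P,x)→(R,_,left)
state=R head=1 tape=x[x]_yz__   (R,x)→(P,y,right)
state=P head=2 tape=xy[_]yz__   (P,_)→(S,y,right)
state=S head=3 tape=xyy[y]z__   (S,y)→(T,y,right)
state=T head=4 tape=xyyy[z]__   (T,z)→(S,_,right)
state=S head=5 tape=xyyy_[_]_   (S,_)→(Q,z,right)
state=Q head=6 tape=xyyy_z[_]   (Q,_)→(Q,z,left)
state=Q head=5 tape=xyyy_[z]z   (Q,z)→(R,_,left)
state=R head=4 tape=xyyy[_]_z   (R,_)→(R,_,right)
state=R head=5 tape=xyyy_[_]z   (R,_)→(R,_,right)
state=R head=6 tape=xyyy__[z]   (R,z)→(P,x,left)
state=P head=5 tape=xyyy_[_]x   (P,_)→(S,y,right)
state=S head=6 tape=xyyy_y[x]   (S,x)→(H,y,left)
state=H head=5 tape=xyyy_[y]y
M halts after 13 transitions.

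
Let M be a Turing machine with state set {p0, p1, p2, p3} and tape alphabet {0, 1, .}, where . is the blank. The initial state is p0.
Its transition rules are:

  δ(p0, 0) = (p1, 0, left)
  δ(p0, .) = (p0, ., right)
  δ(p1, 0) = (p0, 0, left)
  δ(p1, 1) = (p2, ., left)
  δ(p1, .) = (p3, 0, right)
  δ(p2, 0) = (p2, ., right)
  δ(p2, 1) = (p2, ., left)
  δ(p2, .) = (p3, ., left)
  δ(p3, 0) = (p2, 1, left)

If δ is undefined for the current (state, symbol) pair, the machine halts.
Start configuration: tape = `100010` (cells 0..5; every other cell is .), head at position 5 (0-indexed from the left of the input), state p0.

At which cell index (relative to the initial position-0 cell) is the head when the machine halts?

3

p0 | 10001[0]   read 0 → write 0, move left, go to p1
p1 | 1000[1]0   read 1 → write ., move left, go to p2
p2 | 100[0].0   read 0 → write ., move right, go to p2
p2 | 100.[.]0   read . → write ., move left, go to p3
p3 | 100[.].0
At halt the head is at cell 3.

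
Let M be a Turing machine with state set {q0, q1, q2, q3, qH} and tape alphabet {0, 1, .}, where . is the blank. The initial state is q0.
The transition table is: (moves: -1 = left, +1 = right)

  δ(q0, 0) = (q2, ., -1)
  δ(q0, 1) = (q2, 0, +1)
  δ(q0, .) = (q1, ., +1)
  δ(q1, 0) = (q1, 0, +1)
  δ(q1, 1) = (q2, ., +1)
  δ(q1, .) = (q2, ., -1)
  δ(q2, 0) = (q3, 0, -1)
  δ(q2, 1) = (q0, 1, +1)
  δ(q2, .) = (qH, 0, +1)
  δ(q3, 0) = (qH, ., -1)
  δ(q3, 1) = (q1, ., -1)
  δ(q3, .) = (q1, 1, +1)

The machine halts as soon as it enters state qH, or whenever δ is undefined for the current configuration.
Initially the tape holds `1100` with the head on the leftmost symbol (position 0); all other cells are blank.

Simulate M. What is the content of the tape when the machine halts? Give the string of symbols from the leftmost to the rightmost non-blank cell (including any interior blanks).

0.00

state=q0 head=0 tape=[1]100.   (q0,1)→(q2,0,+1)
state=q2 head=1 tape=0[1]00.   (q2,1)→(q0,1,+1)
state=q0 head=2 tape=01[0]0.   (q0,0)→(q2,.,-1)
state=q2 head=1 tape=0[1].0.   (q2,1)→(q0,1,+1)
state=q0 head=2 tape=01[.]0.   (q0,.)→(q1,.,+1)
state=q1 head=3 tape=01.[0].   (q1,0)→(q1,0,+1)
state=q1 head=4 tape=01.0[.]   (q1,.)→(q2,.,-1)
state=q2 head=3 tape=01.[0].   (q2,0)→(q3,0,-1)
state=q3 head=2 tape=01[.]0.   (q3,.)→(q1,1,+1)
state=q1 head=3 tape=011[0].   (q1,0)→(q1,0,+1)
state=q1 head=4 tape=0110[.]   (q1,.)→(q2,.,-1)
state=q2 head=3 tape=011[0].   (q2,0)→(q3,0,-1)
state=q3 head=2 tape=01[1]0.   (q3,1)→(q1,.,-1)
state=q1 head=1 tape=0[1].0.   (q1,1)→(q2,.,+1)
state=q2 head=2 tape=0.[.]0.   (q2,.)→(qH,0,+1)
state=qH head=3 tape=0.0[0].
The non-blank tape span at halt is 0.00.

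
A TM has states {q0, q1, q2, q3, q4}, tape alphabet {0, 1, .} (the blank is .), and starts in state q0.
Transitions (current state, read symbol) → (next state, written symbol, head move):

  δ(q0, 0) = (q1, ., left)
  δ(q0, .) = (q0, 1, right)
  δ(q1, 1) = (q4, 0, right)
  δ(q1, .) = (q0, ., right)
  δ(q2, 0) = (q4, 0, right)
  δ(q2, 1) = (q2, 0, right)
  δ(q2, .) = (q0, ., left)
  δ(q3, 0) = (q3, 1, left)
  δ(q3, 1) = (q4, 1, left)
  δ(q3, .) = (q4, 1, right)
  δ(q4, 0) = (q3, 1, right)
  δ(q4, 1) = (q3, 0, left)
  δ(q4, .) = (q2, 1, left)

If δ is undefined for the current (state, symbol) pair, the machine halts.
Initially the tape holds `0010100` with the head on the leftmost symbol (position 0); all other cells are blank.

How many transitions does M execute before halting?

q0 | ....[0]010100   read 0 → write ., move left, go to q1
q1 | ...[.].010100   read . → write ., move right, go to q0
q0 | ....[.]010100   read . → write 1, move right, go to q0
q0 | ....1[0]10100   read 0 → write ., move left, go to q1
q1 | ....[1].10100   read 1 → write 0, move right, go to q4
q4 | ....0[.]10100   read . → write 1, move left, go to q2
q2 | ....[0]110100   read 0 → write 0, move right, go to q4
q4 | ....0[1]10100   read 1 → write 0, move left, go to q3
q3 | ....[0]010100   read 0 → write 1, move left, go to q3
q3 | ...[.]1010100   read . → write 1, move right, go to q4
q4 | ...1[1]010100   read 1 → write 0, move left, go to q3
q3 | ...[1]0010100   read 1 → write 1, move left, go to q4
q4 | ..[.]10010100   read . → write 1, move left, go to q2
q2 | .[.]110010100   read . → write ., move left, go to q0
q0 | [.].110010100   read . → write 1, move right, go to q0
q0 | 1[.]110010100   read . → write 1, move right, go to q0
q0 | 11[1]10010100
M halts after 16 transitions.

16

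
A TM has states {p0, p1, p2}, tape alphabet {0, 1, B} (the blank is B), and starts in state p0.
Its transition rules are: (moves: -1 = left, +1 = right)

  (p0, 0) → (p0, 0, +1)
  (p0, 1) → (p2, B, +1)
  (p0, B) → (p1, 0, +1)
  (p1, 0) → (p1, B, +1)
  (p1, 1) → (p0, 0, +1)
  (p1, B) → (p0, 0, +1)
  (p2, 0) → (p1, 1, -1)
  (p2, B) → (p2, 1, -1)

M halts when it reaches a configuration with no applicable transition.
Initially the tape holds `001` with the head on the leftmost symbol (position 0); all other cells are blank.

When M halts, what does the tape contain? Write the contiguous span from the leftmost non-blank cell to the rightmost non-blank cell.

0B1

p0 | [0]01B   read 0 → write 0, move +1, go to p0
p0 | 0[0]1B   read 0 → write 0, move +1, go to p0
p0 | 00[1]B   read 1 → write B, move +1, go to p2
p2 | 00B[B]   read B → write 1, move -1, go to p2
p2 | 00[B]1   read B → write 1, move -1, go to p2
p2 | 0[0]11   read 0 → write 1, move -1, go to p1
p1 | [0]111   read 0 → write B, move +1, go to p1
p1 | B[1]11   read 1 → write 0, move +1, go to p0
p0 | B0[1]1   read 1 → write B, move +1, go to p2
p2 | B0B[1]
The non-blank tape span at halt is 0B1.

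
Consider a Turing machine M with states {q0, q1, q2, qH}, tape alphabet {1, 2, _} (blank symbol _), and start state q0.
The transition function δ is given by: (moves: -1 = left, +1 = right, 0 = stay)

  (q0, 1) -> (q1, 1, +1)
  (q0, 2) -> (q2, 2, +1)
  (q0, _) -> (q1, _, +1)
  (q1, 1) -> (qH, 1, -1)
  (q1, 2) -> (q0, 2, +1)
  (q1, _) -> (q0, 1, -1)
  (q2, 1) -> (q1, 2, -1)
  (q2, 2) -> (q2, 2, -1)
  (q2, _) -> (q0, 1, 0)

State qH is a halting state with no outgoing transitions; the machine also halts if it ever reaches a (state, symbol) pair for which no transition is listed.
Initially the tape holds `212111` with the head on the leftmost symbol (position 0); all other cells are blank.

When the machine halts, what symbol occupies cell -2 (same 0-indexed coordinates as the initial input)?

1

q0 | ___[2]12111   read 2 → write 2, move +1, go to q2
q2 | ___2[1]2111   read 1 → write 2, move -1, go to q1
q1 | ___[2]22111   read 2 → write 2, move +1, go to q0
q0 | ___2[2]2111   read 2 → write 2, move +1, go to q2
q2 | ___22[2]111   read 2 → write 2, move -1, go to q2
q2 | ___2[2]2111   read 2 → write 2, move -1, go to q2
q2 | ___[2]22111   read 2 → write 2, move -1, go to q2
q2 | __[_]222111   read _ → write 1, move 0, go to q0
q0 | __[1]222111   read 1 → write 1, move +1, go to q1
q1 | __1[2]22111   read 2 → write 2, move +1, go to q0
q0 | __12[2]2111   read 2 → write 2, move +1, go to q2
q2 | __122[2]111   read 2 → write 2, move -1, go to q2
q2 | __12[2]2111   read 2 → write 2, move -1, go to q2
q2 | __1[2]22111   read 2 → write 2, move -1, go to q2
q2 | __[1]222111   read 1 → write 2, move -1, go to q1
q1 | _[_]2222111   read _ → write 1, move -1, go to q0
q0 | [_]12222111   read _ → write _, move +1, go to q1
q1 | _[1]2222111   read 1 → write 1, move -1, go to qH
qH | [_]12222111
Cell -2 holds 1 when M halts.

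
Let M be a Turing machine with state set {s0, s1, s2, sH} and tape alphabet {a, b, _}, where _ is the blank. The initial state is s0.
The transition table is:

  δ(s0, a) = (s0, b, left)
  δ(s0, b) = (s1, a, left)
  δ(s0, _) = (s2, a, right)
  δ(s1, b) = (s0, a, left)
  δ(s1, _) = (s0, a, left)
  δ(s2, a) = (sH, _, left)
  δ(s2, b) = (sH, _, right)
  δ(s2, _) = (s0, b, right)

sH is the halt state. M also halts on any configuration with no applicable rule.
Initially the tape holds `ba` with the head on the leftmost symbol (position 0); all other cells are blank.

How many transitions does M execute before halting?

4

state=s0 head=0 tape=__[b]a   (s0,b)→(s1,a,left)
state=s1 head=-1 tape=_[_]aa   (s1,_)→(s0,a,left)
state=s0 head=-2 tape=[_]aaa   (s0,_)→(s2,a,right)
state=s2 head=-1 tape=a[a]aa   (s2,a)→(sH,_,left)
state=sH head=-2 tape=[a]_aa
M halts after 4 transitions.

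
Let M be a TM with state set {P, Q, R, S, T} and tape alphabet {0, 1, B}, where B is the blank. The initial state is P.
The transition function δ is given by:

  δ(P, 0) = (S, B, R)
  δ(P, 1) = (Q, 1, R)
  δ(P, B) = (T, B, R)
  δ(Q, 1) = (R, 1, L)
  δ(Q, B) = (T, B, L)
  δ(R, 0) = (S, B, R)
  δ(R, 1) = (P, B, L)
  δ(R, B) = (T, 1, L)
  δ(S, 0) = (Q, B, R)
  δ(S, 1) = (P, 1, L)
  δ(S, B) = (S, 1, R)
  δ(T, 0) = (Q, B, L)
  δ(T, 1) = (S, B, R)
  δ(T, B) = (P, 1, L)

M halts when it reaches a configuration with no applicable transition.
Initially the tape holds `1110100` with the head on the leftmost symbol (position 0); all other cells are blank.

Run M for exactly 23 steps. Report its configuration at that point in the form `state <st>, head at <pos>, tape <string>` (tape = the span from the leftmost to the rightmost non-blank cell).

state P, head at 3, tape 100

state=P head=0 tape=B[1]110100   (P,1)→(Q,1,R)
state=Q head=1 tape=B1[1]10100   (Q,1)→(R,1,L)
state=R head=0 tape=B[1]110100   (R,1)→(P,B,L)
state=P head=-1 tape=[B]B110100   (P,B)→(T,B,R)
state=T head=0 tape=B[B]110100   (T,B)→(P,1,L)
state=P head=-1 tape=[B]1110100   (P,B)→(T,B,R)
state=T head=0 tape=B[1]110100   (T,1)→(S,B,R)
state=S head=1 tape=BB[1]10100   (S,1)→(P,1,L)
state=P head=0 tape=B[B]110100   (P,B)→(T,B,R)
state=T head=1 tape=BB[1]10100   (T,1)→(S,B,R)
state=S head=2 tape=BBB[1]0100   (S,1)→(P,1,L)
state=P head=1 tape=BB[B]10100   (P,B)→(T,B,R)
state=T head=2 tape=BBB[1]0100   (T,1)→(S,B,R)
state=S head=3 tape=BBBB[0]100   (S,0)→(Q,B,R)
state=Q head=4 tape=BBBBB[1]00   (Q,1)→(R,1,L)
state=R head=3 tape=BBBB[B]100   (R,B)→(T,1,L)
state=T head=2 tape=BBB[B]1100   (T,B)→(P,1,L)
state=P head=1 tape=BB[B]11100   (P,B)→(T,B,R)
state=T head=2 tape=BBB[1]1100   (T,1)→(S,B,R)
state=S head=3 tape=BBBB[1]100   (S,1)→(P,1,L)
state=P head=2 tape=BBB[B]1100   (P,B)→(T,B,R)
state=T head=3 tape=BBBB[1]100   (T,1)→(S,B,R)
state=S head=4 tape=BBBBB[1]00   (S,1)→(P,1,L)
state=P head=3 tape=BBBB[B]100
After 23 steps: state P, head at 3, tape 100.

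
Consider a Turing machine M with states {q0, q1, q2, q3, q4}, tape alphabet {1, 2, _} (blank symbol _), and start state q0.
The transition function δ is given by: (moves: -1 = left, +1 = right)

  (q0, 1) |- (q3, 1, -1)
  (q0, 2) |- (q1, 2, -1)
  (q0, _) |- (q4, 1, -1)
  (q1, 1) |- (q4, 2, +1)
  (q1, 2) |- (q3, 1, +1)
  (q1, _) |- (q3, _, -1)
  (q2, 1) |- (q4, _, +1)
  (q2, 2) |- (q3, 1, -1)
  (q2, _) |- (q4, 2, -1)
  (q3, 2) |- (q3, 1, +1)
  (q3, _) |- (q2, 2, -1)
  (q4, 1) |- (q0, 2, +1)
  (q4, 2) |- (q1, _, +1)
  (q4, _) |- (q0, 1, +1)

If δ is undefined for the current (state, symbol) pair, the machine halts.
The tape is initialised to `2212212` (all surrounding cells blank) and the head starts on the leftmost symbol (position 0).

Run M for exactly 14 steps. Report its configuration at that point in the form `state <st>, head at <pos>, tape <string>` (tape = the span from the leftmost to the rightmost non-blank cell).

q0 | ____[2]212212   read 2 → write 2, move -1, go to q1
q1 | ___[_]2212212   read _ → write _, move -1, go to q3
q3 | __[_]_2212212   read _ → write 2, move -1, go to q2
q2 | _[_]2_2212212   read _ → write 2, move -1, go to q4
q4 | [_]22_2212212   read _ → write 1, move +1, go to q0
q0 | 1[2]2_2212212   read 2 → write 2, move -1, go to q1
q1 | [1]22_2212212   read 1 → write 2, move +1, go to q4
q4 | 2[2]2_2212212   read 2 → write _, move +1, go to q1
q1 | 2_[2]_2212212   read 2 → write 1, move +1, go to q3
q3 | 2_1[_]2212212   read _ → write 2, move -1, go to q2
q2 | 2_[1]22212212   read 1 → write _, move +1, go to q4
q4 | 2__[2]2212212   read 2 → write _, move +1, go to q1
q1 | 2___[2]212212   read 2 → write 1, move +1, go to q3
q3 | 2___1[2]12212   read 2 → write 1, move +1, go to q3
q3 | 2___11[1]2212
After 14 steps: state q3, head at 2, tape 2___1112212.

state q3, head at 2, tape 2___1112212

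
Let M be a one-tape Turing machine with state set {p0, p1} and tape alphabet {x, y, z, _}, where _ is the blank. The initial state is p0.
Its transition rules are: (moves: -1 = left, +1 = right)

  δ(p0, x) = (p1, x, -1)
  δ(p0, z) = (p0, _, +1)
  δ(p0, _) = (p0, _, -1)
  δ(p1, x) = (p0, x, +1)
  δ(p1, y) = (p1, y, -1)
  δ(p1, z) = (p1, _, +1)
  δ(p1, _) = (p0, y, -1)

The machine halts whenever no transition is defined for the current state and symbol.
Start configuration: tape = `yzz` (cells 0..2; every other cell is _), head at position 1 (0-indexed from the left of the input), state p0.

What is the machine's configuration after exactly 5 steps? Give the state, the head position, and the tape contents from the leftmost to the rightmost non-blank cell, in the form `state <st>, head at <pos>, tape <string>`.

state=p0 head=1 tape=y[z]z_   (p0,z)→(p0,_,+1)
state=p0 head=2 tape=y_[z]_   (p0,z)→(p0,_,+1)
state=p0 head=3 tape=y__[_]   (p0,_)→(p0,_,-1)
state=p0 head=2 tape=y_[_]_   (p0,_)→(p0,_,-1)
state=p0 head=1 tape=y[_]__   (p0,_)→(p0,_,-1)
state=p0 head=0 tape=[y]___
After 5 steps: state p0, head at 0, tape y.

state p0, head at 0, tape y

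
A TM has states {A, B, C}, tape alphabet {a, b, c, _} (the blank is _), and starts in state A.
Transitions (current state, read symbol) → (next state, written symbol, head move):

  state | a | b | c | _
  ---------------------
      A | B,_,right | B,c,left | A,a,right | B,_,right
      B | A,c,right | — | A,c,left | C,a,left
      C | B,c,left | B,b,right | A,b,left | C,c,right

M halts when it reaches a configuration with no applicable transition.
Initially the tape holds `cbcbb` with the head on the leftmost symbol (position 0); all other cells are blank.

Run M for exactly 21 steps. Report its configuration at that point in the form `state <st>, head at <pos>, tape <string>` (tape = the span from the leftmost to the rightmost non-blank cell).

state B, head at 5, tape cacc_cc

A | [c]bcbb__   read c → write a, move right, go to A
A | a[b]cbb__   read b → write c, move left, go to B
B | [a]ccbb__   read a → write c, move right, go to A
A | c[c]cbb__   read c → write a, move right, go to A
A | ca[c]bb__   read c → write a, move right, go to A
A | caa[b]b__   read b → write c, move left, go to B
B | ca[a]cb__   read a → write c, move right, go to A
A | cac[c]b__   read c → write a, move right, go to A
A | caca[b]__   read b → write c, move left, go to B
B | cac[a]c__   read a → write c, move right, go to A
A | cacc[c]__   read c → write a, move right, go to A
A | cacca[_]_   read _ → write _, move right, go to B
B | cacca_[_]   read _ → write a, move left, go to C
C | cacca[_]a   read _ → write c, move right, go to C
C | caccac[a]   read a → write c, move left, go to B
B | cacca[c]c   read c → write c, move left, go to A
A | cacc[a]cc   read a → write _, move right, go to B
B | cacc_[c]c   read c → write c, move left, go to A
A | cacc[_]cc   read _ → write _, move right, go to B
B | cacc_[c]c   read c → write c, move left, go to A
A | cacc[_]cc   read _ → write _, move right, go to B
B | cacc_[c]c
After 21 steps: state B, head at 5, tape cacc_cc.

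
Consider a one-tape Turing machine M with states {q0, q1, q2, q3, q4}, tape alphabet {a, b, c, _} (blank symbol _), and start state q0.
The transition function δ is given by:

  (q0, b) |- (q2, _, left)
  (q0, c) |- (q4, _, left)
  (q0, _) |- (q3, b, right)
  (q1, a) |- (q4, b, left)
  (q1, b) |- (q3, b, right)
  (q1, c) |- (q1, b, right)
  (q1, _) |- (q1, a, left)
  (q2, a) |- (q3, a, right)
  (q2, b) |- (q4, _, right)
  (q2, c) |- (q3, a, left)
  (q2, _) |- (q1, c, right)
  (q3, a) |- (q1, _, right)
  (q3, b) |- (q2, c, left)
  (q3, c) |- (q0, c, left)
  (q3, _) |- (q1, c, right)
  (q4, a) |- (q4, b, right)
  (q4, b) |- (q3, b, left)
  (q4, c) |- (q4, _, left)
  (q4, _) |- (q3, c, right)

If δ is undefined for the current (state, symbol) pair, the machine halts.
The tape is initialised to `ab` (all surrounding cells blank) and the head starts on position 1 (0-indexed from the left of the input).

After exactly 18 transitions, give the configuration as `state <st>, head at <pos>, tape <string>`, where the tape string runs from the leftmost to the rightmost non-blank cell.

state q3, head at 1, tape cbb

q0 | a[b]__   read b → write _, move left, go to q2
q2 | [a]___   read a → write a, move right, go to q3
q3 | a[_]__   read _ → write c, move right, go to q1
q1 | ac[_]_   read _ → write a, move left, go to q1
q1 | a[c]a_   read c → write b, move right, go to q1
q1 | ab[a]_   read a → write b, move left, go to q4
q4 | a[b]b_   read b → write b, move left, go to q3
q3 | [a]bb_   read a → write _, move right, go to q1
q1 | _[b]b_   read b → write b, move right, go to q3
q3 | _b[b]_   read b → write c, move left, go to q2
q2 | _[b]c_   read b → write _, move right, go to q4
q4 | __[c]_   read c → write _, move left, go to q4
q4 | _[_]__   read _ → write c, move right, go to q3
q3 | _c[_]_   read _ → write c, move right, go to q1
q1 | _cc[_]   read _ → write a, move left, go to q1
q1 | _c[c]a   read c → write b, move right, go to q1
q1 | _cb[a]   read a → write b, move left, go to q4
q4 | _c[b]b   read b → write b, move left, go to q3
q3 | _[c]bb
After 18 steps: state q3, head at 1, tape cbb.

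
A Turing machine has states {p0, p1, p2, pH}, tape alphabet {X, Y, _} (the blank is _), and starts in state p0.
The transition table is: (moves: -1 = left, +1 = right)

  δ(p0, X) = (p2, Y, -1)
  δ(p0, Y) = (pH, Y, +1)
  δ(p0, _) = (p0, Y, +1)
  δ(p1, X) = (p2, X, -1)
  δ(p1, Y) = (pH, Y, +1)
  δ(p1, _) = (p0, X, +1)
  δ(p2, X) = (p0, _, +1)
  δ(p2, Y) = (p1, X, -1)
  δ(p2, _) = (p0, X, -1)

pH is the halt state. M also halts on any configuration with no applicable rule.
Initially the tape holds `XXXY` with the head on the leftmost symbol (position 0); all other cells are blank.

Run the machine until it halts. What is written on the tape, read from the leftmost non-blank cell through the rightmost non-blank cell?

state=p0 head=0 tape=___[X]XXY   (p0,X)→(p2,Y,-1)
state=p2 head=-1 tape=__[_]YXXY   (p2,_)→(p0,X,-1)
state=p0 head=-2 tape=_[_]XYXXY   (p0,_)→(p0,Y,+1)
state=p0 head=-1 tape=_Y[X]YXXY   (p0,X)→(p2,Y,-1)
state=p2 head=-2 tape=_[Y]YYXXY   (p2,Y)→(p1,X,-1)
state=p1 head=-3 tape=[_]XYYXXY   (p1,_)→(p0,X,+1)
state=p0 head=-2 tape=X[X]YYXXY   (p0,X)→(p2,Y,-1)
state=p2 head=-3 tape=[X]YYYXXY   (p2,X)→(p0,_,+1)
state=p0 head=-2 tape=_[Y]YYXXY   (p0,Y)→(pH,Y,+1)
state=pH head=-1 tape=_Y[Y]YXXY
The non-blank tape span at halt is YYYXXY.

YYYXXY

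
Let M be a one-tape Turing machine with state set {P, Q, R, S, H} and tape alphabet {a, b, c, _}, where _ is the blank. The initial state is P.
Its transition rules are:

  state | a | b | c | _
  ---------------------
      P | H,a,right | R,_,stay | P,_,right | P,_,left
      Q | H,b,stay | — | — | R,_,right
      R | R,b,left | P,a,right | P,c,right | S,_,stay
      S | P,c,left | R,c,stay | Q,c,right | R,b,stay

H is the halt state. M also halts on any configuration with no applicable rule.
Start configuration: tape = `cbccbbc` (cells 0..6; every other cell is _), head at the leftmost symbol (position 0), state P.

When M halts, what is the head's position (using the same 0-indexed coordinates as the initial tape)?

6

P | [c]bccbbc_   read c → write _, move right, go to P
P | _[b]ccbbc_   read b → write _, move stay, go to R
R | _[_]ccbbc_   read _ → write _, move stay, go to S
S | _[_]ccbbc_   read _ → write b, move stay, go to R
R | _[b]ccbbc_   read b → write a, move right, go to P
P | _a[c]cbbc_   read c → write _, move right, go to P
P | _a_[c]bbc_   read c → write _, move right, go to P
P | _a__[b]bc_   read b → write _, move stay, go to R
R | _a__[_]bc_   read _ → write _, move stay, go to S
S | _a__[_]bc_   read _ → write b, move stay, go to R
R | _a__[b]bc_   read b → write a, move right, go to P
P | _a__a[b]c_   read b → write _, move stay, go to R
R | _a__a[_]c_   read _ → write _, move stay, go to S
S | _a__a[_]c_   read _ → write b, move stay, go to R
R | _a__a[b]c_   read b → write a, move right, go to P
P | _a__aa[c]_   read c → write _, move right, go to P
P | _a__aa_[_]   read _ → write _, move left, go to P
P | _a__aa[_]_   read _ → write _, move left, go to P
P | _a__a[a]__   read a → write a, move right, go to H
H | _a__aa[_]_
At halt the head is at cell 6.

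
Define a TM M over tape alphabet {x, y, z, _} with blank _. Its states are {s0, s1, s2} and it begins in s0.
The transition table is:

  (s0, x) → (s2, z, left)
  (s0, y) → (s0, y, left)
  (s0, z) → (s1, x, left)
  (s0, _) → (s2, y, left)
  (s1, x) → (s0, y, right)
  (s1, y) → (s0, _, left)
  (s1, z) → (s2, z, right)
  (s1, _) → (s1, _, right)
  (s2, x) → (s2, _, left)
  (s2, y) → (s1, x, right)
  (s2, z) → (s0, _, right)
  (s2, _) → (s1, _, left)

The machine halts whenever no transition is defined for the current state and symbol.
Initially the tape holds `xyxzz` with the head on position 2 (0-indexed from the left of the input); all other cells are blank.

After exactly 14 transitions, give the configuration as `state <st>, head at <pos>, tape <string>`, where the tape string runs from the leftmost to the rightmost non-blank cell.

state s1, head at 2, tape xxz_z

state=s0 head=2 tape=xy[x]zz_   (s0,x)→(s2,z,left)
state=s2 head=1 tape=x[y]zzz_   (s2,y)→(s1,x,right)
state=s1 head=2 tape=xx[z]zz_   (s1,z)→(s2,z,right)
state=s2 head=3 tape=xxz[z]z_   (s2,z)→(s0,_,right)
state=s0 head=4 tape=xxz_[z]_   (s0,z)→(s1,x,left)
state=s1 head=3 tape=xxz[_]x_   (s1,_)→(s1,_,right)
state=s1 head=4 tape=xxz_[x]_   (s1,x)→(s0,y,right)
state=s0 head=5 tape=xxz_y[_]   (s0,_)→(s2,y,left)
state=s2 head=4 tape=xxz_[y]y   (s2,y)→(s1,x,right)
state=s1 head=5 tape=xxz_x[y]   (s1,y)→(s0,_,left)
state=s0 head=4 tape=xxz_[x]_   (s0,x)→(s2,z,left)
state=s2 head=3 tape=xxz[_]z_   (s2,_)→(s1,_,left)
state=s1 head=2 tape=xx[z]_z_   (s1,z)→(s2,z,right)
state=s2 head=3 tape=xxz[_]z_   (s2,_)→(s1,_,left)
state=s1 head=2 tape=xx[z]_z_
After 14 steps: state s1, head at 2, tape xxz_z.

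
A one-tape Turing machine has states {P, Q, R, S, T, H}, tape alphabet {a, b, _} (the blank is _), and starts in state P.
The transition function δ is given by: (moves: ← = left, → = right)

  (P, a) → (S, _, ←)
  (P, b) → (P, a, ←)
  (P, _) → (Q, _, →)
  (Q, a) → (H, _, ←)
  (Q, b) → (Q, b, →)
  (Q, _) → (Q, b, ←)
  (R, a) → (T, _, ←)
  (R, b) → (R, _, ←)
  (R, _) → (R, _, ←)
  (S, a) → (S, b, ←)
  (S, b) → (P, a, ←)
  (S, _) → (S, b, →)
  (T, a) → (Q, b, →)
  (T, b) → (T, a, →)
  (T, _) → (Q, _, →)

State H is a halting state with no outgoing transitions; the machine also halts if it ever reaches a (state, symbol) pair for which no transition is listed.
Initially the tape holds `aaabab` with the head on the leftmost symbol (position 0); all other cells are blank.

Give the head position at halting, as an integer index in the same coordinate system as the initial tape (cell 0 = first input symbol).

-2

state=P head=0 tape=__[a]aabab   (P,a)→(S,_,←)
state=S head=-1 tape=_[_]_aabab   (S,_)→(S,b,→)
state=S head=0 tape=_b[_]aabab   (S,_)→(S,b,→)
state=S head=1 tape=_bb[a]abab   (S,a)→(S,b,←)
state=S head=0 tape=_b[b]babab   (S,b)→(P,a,←)
state=P head=-1 tape=_[b]ababab   (P,b)→(P,a,←)
state=P head=-2 tape=[_]aababab   (P,_)→(Q,_,→)
state=Q head=-1 tape=_[a]ababab   (Q,a)→(H,_,←)
state=H head=-2 tape=[_]_ababab
At halt the head is at cell -2.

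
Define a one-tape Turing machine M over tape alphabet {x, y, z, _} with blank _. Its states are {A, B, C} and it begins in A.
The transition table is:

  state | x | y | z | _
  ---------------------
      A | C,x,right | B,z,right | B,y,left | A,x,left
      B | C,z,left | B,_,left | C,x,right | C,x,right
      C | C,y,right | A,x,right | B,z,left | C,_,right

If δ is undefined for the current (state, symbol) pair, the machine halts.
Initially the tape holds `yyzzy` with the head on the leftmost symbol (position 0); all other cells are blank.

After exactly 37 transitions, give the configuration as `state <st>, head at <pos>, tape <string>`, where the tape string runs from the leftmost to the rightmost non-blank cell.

state=A head=0 tape=___[y]yzzy   (A,y)→(B,z,right)
state=B head=1 tape=___z[y]zzy   (B,y)→(B,_,left)
state=B head=0 tape=___[z]_zzy   (B,z)→(C,x,right)
state=C head=1 tape=___x[_]zzy   (C,_)→(C,_,right)
state=C head=2 tape=___x_[z]zy   (C,z)→(B,z,left)
state=B head=1 tape=___x[_]zzy   (B,_)→(C,x,right)
state=C head=2 tape=___xx[z]zy   (C,z)→(B,z,left)
state=B head=1 tape=___x[x]zzy   (B,x)→(C,z,left)
state=C head=0 tape=___[x]zzzy   (C,x)→(C,y,right)
state=C head=1 tape=___y[z]zzy   (C,z)→(B,z,left)
state=B head=0 tape=___[y]zzzy   (B,y)→(B,_,left)
state=B head=-1 tape=__[_]_zzzy   (B,_)→(C,x,right)
state=C head=0 tape=__x[_]zzzy   (C,_)→(C,_,right)
state=C head=1 tape=__x_[z]zzy   (C,z)→(B,z,left)
state=B head=0 tape=__x[_]zzzy   (B,_)→(C,x,right)
state=C head=1 tape=__xx[z]zzy   (C,z)→(B,z,left)
state=B head=0 tape=__x[x]zzzy   (B,x)→(C,z,left)
state=C head=-1 tape=__[x]zzzzy   (C,x)→(C,y,right)
state=C head=0 tape=__y[z]zzzy   (C,z)→(B,z,left)
state=B head=-1 tape=__[y]zzzzy   (B,y)→(B,_,left)
state=B head=-2 tape=_[_]_zzzzy   (B,_)→(C,x,right)
state=C head=-1 tape=_x[_]zzzzy   (C,_)→(C,_,right)
state=C head=0 tape=_x_[z]zzzy   (C,z)→(B,z,left)
state=B head=-1 tape=_x[_]zzzzy   (B,_)→(C,x,right)
state=C head=0 tape=_xx[z]zzzy   (C,z)→(B,z,left)
state=B head=-1 tape=_x[x]zzzzy   (B,x)→(C,z,left)
state=C head=-2 tape=_[x]zzzzzy   (C,x)→(C,y,right)
state=C head=-1 tape=_y[z]zzzzy   (C,z)→(B,z,left)
state=B head=-2 tape=_[y]zzzzzy   (B,y)→(B,_,left)
state=B head=-3 tape=[_]_zzzzzy   (B,_)→(C,x,right)
state=C head=-2 tape=x[_]zzzzzy   (C,_)→(C,_,right)
state=C head=-1 tape=x_[z]zzzzy   (C,z)→(B,z,left)
state=B head=-2 tape=x[_]zzzzzy   (B,_)→(C,x,right)
state=C head=-1 tape=xx[z]zzzzy   (C,z)→(B,z,left)
state=B head=-2 tape=x[x]zzzzzy   (B,x)→(C,z,left)
state=C head=-3 tape=[x]zzzzzzy   (C,x)→(C,y,right)
state=C head=-2 tape=y[z]zzzzzy   (C,z)→(B,z,left)
state=B head=-3 tape=[y]zzzzzzy
After 37 steps: state B, head at -3, tape yzzzzzzy.

state B, head at -3, tape yzzzzzzy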